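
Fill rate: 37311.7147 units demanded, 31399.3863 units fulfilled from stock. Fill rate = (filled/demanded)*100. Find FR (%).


FR = 31399.3863 / 37311.7147 * 100 = 84.1542

84.1542%


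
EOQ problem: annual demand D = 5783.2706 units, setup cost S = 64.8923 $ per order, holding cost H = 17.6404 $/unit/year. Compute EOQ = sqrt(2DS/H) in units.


2*D*S = 2 * 5783.2706 * 64.8923 = 750579.4615
2*D*S/H = 42548.8913
EOQ = sqrt(42548.8913) = 206.2738

206.2738 units


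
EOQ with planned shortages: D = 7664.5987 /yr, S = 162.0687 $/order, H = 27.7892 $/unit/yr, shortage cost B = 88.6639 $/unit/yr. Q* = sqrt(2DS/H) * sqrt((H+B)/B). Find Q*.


sqrt(2DS/H) = 299.0000
sqrt((H+B)/B) = 1.1460
Q* = 299.0000 * 1.1460 = 342.6679

342.6679 units


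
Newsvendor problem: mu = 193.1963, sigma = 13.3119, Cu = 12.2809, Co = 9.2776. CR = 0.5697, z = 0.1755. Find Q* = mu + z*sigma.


CR = Cu/(Cu+Co) = 12.2809/(12.2809+9.2776) = 0.5697
z = 0.1755
Q* = 193.1963 + 0.1755 * 13.3119 = 195.5325

195.5325 units


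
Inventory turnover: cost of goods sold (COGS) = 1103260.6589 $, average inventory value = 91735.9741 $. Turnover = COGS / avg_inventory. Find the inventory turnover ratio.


Turnover = 1103260.6589 / 91735.9741 = 12.0265

12.0265


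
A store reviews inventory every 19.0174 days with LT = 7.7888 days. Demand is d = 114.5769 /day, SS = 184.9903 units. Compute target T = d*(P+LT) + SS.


P + LT = 26.8062
d*(P+LT) = 114.5769 * 26.8062 = 3071.3713
T = 3071.3713 + 184.9903 = 3256.3616

3256.3616 units


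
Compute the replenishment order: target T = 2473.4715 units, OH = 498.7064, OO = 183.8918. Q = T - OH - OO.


Inventory position = OH + OO = 498.7064 + 183.8918 = 682.5982
Q = 2473.4715 - 682.5982 = 1790.8733

1790.8733 units


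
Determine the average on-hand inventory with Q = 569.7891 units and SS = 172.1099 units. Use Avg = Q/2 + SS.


Q/2 = 284.8945
Avg = 284.8945 + 172.1099 = 457.0045

457.0045 units


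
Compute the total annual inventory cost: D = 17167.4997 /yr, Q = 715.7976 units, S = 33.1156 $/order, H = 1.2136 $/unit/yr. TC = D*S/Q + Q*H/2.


Ordering cost = D*S/Q = 794.2358
Holding cost = Q*H/2 = 434.3460
TC = 794.2358 + 434.3460 = 1228.5817

1228.5817 $/yr


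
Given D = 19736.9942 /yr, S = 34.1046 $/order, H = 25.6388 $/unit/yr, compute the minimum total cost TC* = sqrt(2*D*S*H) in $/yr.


2*D*S*H = 34516095.6604
TC* = sqrt(34516095.6604) = 5875.0401

5875.0401 $/yr


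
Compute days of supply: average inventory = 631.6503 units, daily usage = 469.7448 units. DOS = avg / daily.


DOS = 631.6503 / 469.7448 = 1.3447

1.3447 days


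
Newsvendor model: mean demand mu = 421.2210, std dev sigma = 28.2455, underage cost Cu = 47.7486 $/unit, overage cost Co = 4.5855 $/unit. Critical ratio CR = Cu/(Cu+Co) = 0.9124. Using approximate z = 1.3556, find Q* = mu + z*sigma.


CR = Cu/(Cu+Co) = 47.7486/(47.7486+4.5855) = 0.9124
z = 1.3556
Q* = 421.2210 + 1.3556 * 28.2455 = 459.5106

459.5106 units


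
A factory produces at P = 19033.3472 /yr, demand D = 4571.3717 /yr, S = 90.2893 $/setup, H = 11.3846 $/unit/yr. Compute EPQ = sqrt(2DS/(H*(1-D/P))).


1 - D/P = 1 - 0.2402 = 0.7598
H*(1-D/P) = 8.6503
2DS = 825491.9017
EPQ = sqrt(95429.4870) = 308.9166

308.9166 units


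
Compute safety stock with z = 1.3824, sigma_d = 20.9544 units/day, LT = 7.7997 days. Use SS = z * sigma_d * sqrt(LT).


sqrt(LT) = sqrt(7.7997) = 2.7928
SS = 1.3824 * 20.9544 * 2.7928 = 80.8999

80.8999 units


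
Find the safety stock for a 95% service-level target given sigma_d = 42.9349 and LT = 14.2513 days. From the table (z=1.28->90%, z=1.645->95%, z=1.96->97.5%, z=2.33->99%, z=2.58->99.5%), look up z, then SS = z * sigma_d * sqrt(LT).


From the table, SL = 95% corresponds to z = 1.645
sqrt(LT) = sqrt(14.2513) = 3.7751
SS = 1.645 * 42.9349 * 3.7751 = 266.6267

266.6267 units


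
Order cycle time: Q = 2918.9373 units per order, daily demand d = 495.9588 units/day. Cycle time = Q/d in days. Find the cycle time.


Cycle = 2918.9373 / 495.9588 = 5.8854

5.8854 days


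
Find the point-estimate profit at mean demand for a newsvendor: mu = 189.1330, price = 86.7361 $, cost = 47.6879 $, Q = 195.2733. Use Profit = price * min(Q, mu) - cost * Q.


Sales at mu = min(195.2733, 189.1330) = 189.1330
Revenue = 86.7361 * 189.1330 = 16404.6588
Total cost = 47.6879 * 195.2733 = 9312.1736
Profit = 16404.6588 - 9312.1736 = 7092.4852

7092.4852 $


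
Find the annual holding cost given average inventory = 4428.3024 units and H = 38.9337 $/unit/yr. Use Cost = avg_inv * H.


Cost = 4428.3024 * 38.9337 = 172410.1972

172410.1972 $/yr


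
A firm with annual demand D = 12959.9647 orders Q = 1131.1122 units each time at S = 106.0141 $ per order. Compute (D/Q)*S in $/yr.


Number of orders = D/Q = 11.4577
Cost = 11.4577 * 106.0141 = 1214.6797

1214.6797 $/yr


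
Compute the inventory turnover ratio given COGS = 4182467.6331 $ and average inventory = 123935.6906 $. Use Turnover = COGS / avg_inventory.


Turnover = 4182467.6331 / 123935.6906 = 33.7471

33.7471


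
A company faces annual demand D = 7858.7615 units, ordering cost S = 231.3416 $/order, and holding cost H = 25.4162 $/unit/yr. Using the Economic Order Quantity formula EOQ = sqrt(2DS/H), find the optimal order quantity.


2*D*S = 2 * 7858.7615 * 231.3416 = 3636116.9189
2*D*S/H = 143062.9645
EOQ = sqrt(143062.9645) = 378.2367

378.2367 units


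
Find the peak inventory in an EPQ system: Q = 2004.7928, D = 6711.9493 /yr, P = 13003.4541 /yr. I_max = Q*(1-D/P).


D/P = 0.5162
1 - D/P = 0.4838
I_max = 2004.7928 * 0.4838 = 969.9856

969.9856 units


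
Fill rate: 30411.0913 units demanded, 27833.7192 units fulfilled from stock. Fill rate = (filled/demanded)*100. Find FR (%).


FR = 27833.7192 / 30411.0913 * 100 = 91.5249

91.5249%


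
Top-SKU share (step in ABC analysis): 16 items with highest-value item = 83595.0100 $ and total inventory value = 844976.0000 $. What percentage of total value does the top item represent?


Top item = 83595.0100
Total = 844976.0000
Percentage = 83595.0100 / 844976.0000 * 100 = 9.8932

9.8932%


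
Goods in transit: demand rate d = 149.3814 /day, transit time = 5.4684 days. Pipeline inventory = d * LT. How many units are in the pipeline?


Pipeline = 149.3814 * 5.4684 = 816.8772

816.8772 units


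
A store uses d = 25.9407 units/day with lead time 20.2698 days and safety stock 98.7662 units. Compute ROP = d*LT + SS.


d*LT = 25.9407 * 20.2698 = 525.8128
ROP = 525.8128 + 98.7662 = 624.5790

624.5790 units


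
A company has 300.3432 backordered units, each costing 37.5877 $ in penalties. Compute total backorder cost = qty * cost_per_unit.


Total = 300.3432 * 37.5877 = 11289.2101

11289.2101 $


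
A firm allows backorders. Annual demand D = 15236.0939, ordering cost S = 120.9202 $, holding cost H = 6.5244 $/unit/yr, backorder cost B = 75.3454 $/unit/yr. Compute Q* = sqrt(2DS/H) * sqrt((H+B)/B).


sqrt(2DS/H) = 751.5034
sqrt((H+B)/B) = 1.0424
Q* = 751.5034 * 1.0424 = 783.3655

783.3655 units


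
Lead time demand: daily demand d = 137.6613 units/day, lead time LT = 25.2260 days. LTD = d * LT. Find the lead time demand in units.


LTD = 137.6613 * 25.2260 = 3472.6440

3472.6440 units


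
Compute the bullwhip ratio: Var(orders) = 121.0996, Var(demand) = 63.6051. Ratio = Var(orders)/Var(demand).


BW = 121.0996 / 63.6051 = 1.9039

1.9039


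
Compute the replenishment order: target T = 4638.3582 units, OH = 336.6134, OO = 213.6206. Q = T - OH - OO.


Inventory position = OH + OO = 336.6134 + 213.6206 = 550.2340
Q = 4638.3582 - 550.2340 = 4088.1242

4088.1242 units


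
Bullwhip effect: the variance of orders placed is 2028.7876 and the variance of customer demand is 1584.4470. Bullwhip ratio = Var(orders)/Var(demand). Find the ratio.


BW = 2028.7876 / 1584.4470 = 1.2804

1.2804


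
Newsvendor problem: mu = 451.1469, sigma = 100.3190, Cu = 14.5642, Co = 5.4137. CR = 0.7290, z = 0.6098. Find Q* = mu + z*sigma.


CR = Cu/(Cu+Co) = 14.5642/(14.5642+5.4137) = 0.7290
z = 0.6098
Q* = 451.1469 + 0.6098 * 100.3190 = 512.3214

512.3214 units


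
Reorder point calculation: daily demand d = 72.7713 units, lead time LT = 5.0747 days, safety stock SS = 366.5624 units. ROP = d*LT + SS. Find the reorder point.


d*LT = 72.7713 * 5.0747 = 369.2925
ROP = 369.2925 + 366.5624 = 735.8549

735.8549 units


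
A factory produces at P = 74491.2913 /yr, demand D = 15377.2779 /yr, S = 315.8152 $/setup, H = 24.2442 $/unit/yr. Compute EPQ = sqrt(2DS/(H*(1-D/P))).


1 - D/P = 1 - 0.2064 = 0.7936
H*(1-D/P) = 19.2395
2DS = 9712756.1909
EPQ = sqrt(504835.2669) = 710.5176

710.5176 units


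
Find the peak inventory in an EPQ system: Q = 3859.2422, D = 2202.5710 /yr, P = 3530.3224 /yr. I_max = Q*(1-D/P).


D/P = 0.6239
1 - D/P = 0.3761
I_max = 3859.2422 * 0.3761 = 1451.4579

1451.4579 units


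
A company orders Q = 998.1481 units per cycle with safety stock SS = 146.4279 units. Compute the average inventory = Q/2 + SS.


Q/2 = 499.0740
Avg = 499.0740 + 146.4279 = 645.5019

645.5019 units


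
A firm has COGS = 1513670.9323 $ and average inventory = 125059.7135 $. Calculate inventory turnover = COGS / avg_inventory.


Turnover = 1513670.9323 / 125059.7135 = 12.1036

12.1036


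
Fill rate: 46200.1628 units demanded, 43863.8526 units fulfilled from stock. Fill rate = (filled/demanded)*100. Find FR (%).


FR = 43863.8526 / 46200.1628 * 100 = 94.9431

94.9431%


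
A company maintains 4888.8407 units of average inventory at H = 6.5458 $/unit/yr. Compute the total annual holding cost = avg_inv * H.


Cost = 4888.8407 * 6.5458 = 32001.3735

32001.3735 $/yr


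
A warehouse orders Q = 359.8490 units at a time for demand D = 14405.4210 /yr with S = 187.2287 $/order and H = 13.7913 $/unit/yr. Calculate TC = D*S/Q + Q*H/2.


Ordering cost = D*S/Q = 7495.1111
Holding cost = Q*H/2 = 2481.3928
TC = 7495.1111 + 2481.3928 = 9976.5039

9976.5039 $/yr


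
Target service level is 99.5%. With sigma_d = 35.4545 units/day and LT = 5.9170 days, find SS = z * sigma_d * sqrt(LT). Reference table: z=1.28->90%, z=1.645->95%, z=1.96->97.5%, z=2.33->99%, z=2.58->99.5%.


From the table, SL = 99.5% corresponds to z = 2.58
sqrt(LT) = sqrt(5.9170) = 2.4325
SS = 2.58 * 35.4545 * 2.4325 = 222.5061

222.5061 units


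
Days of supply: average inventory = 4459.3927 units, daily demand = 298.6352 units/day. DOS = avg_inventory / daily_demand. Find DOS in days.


DOS = 4459.3927 / 298.6352 = 14.9326

14.9326 days


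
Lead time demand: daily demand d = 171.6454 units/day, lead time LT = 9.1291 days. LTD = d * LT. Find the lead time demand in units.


LTD = 171.6454 * 9.1291 = 1566.9680

1566.9680 units


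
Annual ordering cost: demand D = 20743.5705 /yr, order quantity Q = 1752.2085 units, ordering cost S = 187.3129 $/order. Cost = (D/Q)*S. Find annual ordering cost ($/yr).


Number of orders = D/Q = 11.8385
Cost = 11.8385 * 187.3129 = 2217.5091

2217.5091 $/yr


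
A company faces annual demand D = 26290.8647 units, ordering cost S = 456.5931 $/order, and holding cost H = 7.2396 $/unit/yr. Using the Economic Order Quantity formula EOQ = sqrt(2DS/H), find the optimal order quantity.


2*D*S = 2 * 26290.8647 * 456.5931 = 24008454.8301
2*D*S/H = 3316268.1405
EOQ = sqrt(3316268.1405) = 1821.0624

1821.0624 units


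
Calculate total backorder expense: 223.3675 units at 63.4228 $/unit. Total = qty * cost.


Total = 223.3675 * 63.4228 = 14166.5923

14166.5923 $


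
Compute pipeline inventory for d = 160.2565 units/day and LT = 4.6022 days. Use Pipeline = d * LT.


Pipeline = 160.2565 * 4.6022 = 737.5325

737.5325 units


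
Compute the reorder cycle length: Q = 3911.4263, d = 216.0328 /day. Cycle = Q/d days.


Cycle = 3911.4263 / 216.0328 = 18.1057

18.1057 days


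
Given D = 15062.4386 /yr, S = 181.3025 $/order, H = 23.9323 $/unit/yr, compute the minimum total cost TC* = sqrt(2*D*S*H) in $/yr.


2*D*S*H = 130711415.0226
TC* = sqrt(130711415.0226) = 11432.9093

11432.9093 $/yr


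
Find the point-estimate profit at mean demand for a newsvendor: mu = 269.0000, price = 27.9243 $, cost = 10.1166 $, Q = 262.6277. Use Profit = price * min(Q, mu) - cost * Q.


Sales at mu = min(262.6277, 269.0000) = 262.6277
Revenue = 27.9243 * 262.6277 = 7333.6947
Total cost = 10.1166 * 262.6277 = 2656.8994
Profit = 7333.6947 - 2656.8994 = 4676.7953

4676.7953 $


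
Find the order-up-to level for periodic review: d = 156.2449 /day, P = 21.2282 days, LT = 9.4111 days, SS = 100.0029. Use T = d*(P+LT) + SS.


P + LT = 30.6393
d*(P+LT) = 156.2449 * 30.6393 = 4787.2344
T = 4787.2344 + 100.0029 = 4887.2373

4887.2373 units


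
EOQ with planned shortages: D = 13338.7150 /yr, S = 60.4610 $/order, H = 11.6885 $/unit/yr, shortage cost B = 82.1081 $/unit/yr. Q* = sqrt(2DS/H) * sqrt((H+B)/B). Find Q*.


sqrt(2DS/H) = 371.4756
sqrt((H+B)/B) = 1.0688
Q* = 371.4756 * 1.0688 = 397.0368

397.0368 units


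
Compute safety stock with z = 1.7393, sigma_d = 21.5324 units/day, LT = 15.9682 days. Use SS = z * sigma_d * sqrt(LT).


sqrt(LT) = sqrt(15.9682) = 3.9960
SS = 1.7393 * 21.5324 * 3.9960 = 149.6563

149.6563 units


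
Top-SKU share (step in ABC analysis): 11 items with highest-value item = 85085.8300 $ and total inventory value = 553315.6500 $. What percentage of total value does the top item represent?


Top item = 85085.8300
Total = 553315.6500
Percentage = 85085.8300 / 553315.6500 * 100 = 15.3774

15.3774%


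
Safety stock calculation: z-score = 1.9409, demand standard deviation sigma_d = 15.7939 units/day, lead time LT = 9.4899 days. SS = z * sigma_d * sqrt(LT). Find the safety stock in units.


sqrt(LT) = sqrt(9.4899) = 3.0806
SS = 1.9409 * 15.7939 * 3.0806 = 94.4329

94.4329 units


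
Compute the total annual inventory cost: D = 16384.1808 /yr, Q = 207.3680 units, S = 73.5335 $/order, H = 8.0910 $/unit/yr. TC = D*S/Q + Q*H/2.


Ordering cost = D*S/Q = 5809.8943
Holding cost = Q*H/2 = 838.9072
TC = 5809.8943 + 838.9072 = 6648.8015

6648.8015 $/yr


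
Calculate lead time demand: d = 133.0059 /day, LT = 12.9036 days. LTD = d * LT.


LTD = 133.0059 * 12.9036 = 1716.2549

1716.2549 units


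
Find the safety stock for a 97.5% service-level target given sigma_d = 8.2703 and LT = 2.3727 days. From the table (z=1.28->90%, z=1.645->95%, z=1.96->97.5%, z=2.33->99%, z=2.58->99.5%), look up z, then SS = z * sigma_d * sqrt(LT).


From the table, SL = 97.5% corresponds to z = 1.96
sqrt(LT) = sqrt(2.3727) = 1.5404
SS = 1.96 * 8.2703 * 1.5404 = 24.9689

24.9689 units


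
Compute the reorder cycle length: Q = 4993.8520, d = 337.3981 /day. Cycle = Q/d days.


Cycle = 4993.8520 / 337.3981 = 14.8011

14.8011 days


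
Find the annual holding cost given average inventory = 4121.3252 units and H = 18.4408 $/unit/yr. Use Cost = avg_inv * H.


Cost = 4121.3252 * 18.4408 = 76000.5337

76000.5337 $/yr


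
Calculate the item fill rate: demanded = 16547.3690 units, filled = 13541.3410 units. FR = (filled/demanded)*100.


FR = 13541.3410 / 16547.3690 * 100 = 81.8338

81.8338%


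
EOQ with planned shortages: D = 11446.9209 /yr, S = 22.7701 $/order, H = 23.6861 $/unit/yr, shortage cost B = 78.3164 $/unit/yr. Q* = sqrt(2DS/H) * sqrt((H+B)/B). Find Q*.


sqrt(2DS/H) = 148.3526
sqrt((H+B)/B) = 1.1412
Q* = 148.3526 * 1.1412 = 169.3067

169.3067 units


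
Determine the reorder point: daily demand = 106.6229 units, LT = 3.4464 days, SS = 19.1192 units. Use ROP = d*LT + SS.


d*LT = 106.6229 * 3.4464 = 367.4652
ROP = 367.4652 + 19.1192 = 386.5844

386.5844 units


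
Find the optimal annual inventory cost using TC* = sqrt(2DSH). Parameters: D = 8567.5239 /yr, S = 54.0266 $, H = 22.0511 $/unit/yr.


2*D*S*H = 20413769.9583
TC* = sqrt(20413769.9583) = 4518.1600

4518.1600 $/yr


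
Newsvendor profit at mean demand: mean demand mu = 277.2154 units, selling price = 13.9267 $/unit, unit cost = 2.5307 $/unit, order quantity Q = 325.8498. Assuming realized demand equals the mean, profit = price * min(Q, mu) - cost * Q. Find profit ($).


Sales at mu = min(325.8498, 277.2154) = 277.2154
Revenue = 13.9267 * 277.2154 = 3860.6957
Total cost = 2.5307 * 325.8498 = 824.6281
Profit = 3860.6957 - 824.6281 = 3036.0676

3036.0676 $


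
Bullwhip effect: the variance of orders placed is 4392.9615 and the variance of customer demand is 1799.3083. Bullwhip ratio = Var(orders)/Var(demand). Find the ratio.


BW = 4392.9615 / 1799.3083 = 2.4415

2.4415


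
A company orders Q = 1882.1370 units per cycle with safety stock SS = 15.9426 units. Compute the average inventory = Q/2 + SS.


Q/2 = 941.0685
Avg = 941.0685 + 15.9426 = 957.0111

957.0111 units


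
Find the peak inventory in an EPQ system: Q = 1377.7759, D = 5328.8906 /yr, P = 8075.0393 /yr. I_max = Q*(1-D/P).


D/P = 0.6599
1 - D/P = 0.3401
I_max = 1377.7759 * 0.3401 = 468.5522

468.5522 units


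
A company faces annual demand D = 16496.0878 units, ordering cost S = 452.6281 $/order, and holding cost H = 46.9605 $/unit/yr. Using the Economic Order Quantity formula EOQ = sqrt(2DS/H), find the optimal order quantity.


2*D*S = 2 * 16496.0878 * 452.6281 = 14933185.7567
2*D*S/H = 317994.6073
EOQ = sqrt(317994.6073) = 563.9101

563.9101 units


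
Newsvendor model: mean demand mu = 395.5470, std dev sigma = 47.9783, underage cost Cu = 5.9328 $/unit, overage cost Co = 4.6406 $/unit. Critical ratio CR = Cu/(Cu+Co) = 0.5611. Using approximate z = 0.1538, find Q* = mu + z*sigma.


CR = Cu/(Cu+Co) = 5.9328/(5.9328+4.6406) = 0.5611
z = 0.1538
Q* = 395.5470 + 0.1538 * 47.9783 = 402.9261

402.9261 units


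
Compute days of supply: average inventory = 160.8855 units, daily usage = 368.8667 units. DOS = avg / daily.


DOS = 160.8855 / 368.8667 = 0.4362

0.4362 days


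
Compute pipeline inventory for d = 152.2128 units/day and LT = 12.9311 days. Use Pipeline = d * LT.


Pipeline = 152.2128 * 12.9311 = 1968.2789

1968.2789 units


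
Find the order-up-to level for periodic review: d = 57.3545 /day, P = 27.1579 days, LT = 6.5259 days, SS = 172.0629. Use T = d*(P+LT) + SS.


P + LT = 33.6838
d*(P+LT) = 57.3545 * 33.6838 = 1931.9175
T = 1931.9175 + 172.0629 = 2103.9804

2103.9804 units


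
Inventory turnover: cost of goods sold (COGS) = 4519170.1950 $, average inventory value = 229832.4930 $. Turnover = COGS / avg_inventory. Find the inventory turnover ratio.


Turnover = 4519170.1950 / 229832.4930 = 19.6629

19.6629


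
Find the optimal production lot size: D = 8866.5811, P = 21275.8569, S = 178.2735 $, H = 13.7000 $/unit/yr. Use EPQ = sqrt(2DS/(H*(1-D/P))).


1 - D/P = 1 - 0.4167 = 0.5833
H*(1-D/P) = 7.9906
2DS = 3161352.8915
EPQ = sqrt(395633.4780) = 628.9940

628.9940 units


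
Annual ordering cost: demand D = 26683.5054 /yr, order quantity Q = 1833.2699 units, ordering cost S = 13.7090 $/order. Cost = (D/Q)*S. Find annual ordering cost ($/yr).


Number of orders = D/Q = 14.5551
Cost = 14.5551 * 13.7090 = 199.5365

199.5365 $/yr


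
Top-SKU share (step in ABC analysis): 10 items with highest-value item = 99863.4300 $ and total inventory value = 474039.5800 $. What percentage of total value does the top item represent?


Top item = 99863.4300
Total = 474039.5800
Percentage = 99863.4300 / 474039.5800 * 100 = 21.0665

21.0665%


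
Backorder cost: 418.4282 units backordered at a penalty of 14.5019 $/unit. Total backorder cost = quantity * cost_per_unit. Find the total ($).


Total = 418.4282 * 14.5019 = 6068.0039

6068.0039 $


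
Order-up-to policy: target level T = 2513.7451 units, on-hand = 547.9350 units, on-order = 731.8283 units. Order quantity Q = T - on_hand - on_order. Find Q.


Inventory position = OH + OO = 547.9350 + 731.8283 = 1279.7633
Q = 2513.7451 - 1279.7633 = 1233.9818

1233.9818 units


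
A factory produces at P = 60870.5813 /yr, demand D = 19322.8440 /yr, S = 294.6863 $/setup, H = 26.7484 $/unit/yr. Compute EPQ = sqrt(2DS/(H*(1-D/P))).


1 - D/P = 1 - 0.3174 = 0.6826
H*(1-D/P) = 18.2573
2DS = 11388354.8077
EPQ = sqrt(623768.2315) = 789.7900

789.7900 units


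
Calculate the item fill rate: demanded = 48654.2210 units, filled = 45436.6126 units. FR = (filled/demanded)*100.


FR = 45436.6126 / 48654.2210 * 100 = 93.3868

93.3868%


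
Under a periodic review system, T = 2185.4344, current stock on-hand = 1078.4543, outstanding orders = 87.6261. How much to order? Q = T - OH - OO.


Inventory position = OH + OO = 1078.4543 + 87.6261 = 1166.0804
Q = 2185.4344 - 1166.0804 = 1019.3540

1019.3540 units


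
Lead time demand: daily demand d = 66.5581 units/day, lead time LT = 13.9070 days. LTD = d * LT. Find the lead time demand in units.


LTD = 66.5581 * 13.9070 = 925.6235

925.6235 units


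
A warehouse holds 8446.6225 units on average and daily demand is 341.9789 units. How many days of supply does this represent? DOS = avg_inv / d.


DOS = 8446.6225 / 341.9789 = 24.6993

24.6993 days


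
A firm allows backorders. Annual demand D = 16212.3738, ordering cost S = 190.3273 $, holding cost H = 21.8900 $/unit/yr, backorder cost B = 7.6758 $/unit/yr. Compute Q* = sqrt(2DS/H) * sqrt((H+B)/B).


sqrt(2DS/H) = 530.9651
sqrt((H+B)/B) = 1.9626
Q* = 530.9651 * 1.9626 = 1042.0750

1042.0750 units


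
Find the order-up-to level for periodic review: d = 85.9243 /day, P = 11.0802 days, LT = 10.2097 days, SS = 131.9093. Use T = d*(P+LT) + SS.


P + LT = 21.2899
d*(P+LT) = 85.9243 * 21.2899 = 1829.3198
T = 1829.3198 + 131.9093 = 1961.2291

1961.2291 units


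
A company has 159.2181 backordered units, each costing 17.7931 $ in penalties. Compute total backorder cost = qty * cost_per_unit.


Total = 159.2181 * 17.7931 = 2832.9836

2832.9836 $


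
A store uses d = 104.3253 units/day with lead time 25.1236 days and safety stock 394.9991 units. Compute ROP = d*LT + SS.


d*LT = 104.3253 * 25.1236 = 2621.0271
ROP = 2621.0271 + 394.9991 = 3016.0262

3016.0262 units


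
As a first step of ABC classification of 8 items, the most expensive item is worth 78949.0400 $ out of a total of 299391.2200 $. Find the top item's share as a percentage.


Top item = 78949.0400
Total = 299391.2200
Percentage = 78949.0400 / 299391.2200 * 100 = 26.3699

26.3699%


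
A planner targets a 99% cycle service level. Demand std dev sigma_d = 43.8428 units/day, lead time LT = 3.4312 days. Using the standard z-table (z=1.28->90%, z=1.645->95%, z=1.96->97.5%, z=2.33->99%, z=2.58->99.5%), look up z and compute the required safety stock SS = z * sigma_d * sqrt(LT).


From the table, SL = 99% corresponds to z = 2.33
sqrt(LT) = sqrt(3.4312) = 1.8523
SS = 2.33 * 43.8428 * 1.8523 = 189.2244

189.2244 units


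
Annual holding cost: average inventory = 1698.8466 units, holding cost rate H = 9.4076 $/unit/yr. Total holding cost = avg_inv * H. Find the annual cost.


Cost = 1698.8466 * 9.4076 = 15982.0693

15982.0693 $/yr


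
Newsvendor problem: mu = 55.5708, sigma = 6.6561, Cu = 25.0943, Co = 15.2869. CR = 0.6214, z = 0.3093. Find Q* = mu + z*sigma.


CR = Cu/(Cu+Co) = 25.0943/(25.0943+15.2869) = 0.6214
z = 0.3093
Q* = 55.5708 + 0.3093 * 6.6561 = 57.6295

57.6295 units


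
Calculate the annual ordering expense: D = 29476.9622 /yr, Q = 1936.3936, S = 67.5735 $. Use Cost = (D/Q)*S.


Number of orders = D/Q = 15.2226
Cost = 15.2226 * 67.5735 = 1028.6450

1028.6450 $/yr


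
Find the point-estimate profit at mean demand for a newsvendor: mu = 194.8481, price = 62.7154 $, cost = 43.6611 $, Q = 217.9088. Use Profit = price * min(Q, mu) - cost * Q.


Sales at mu = min(217.9088, 194.8481) = 194.8481
Revenue = 62.7154 * 194.8481 = 12219.9765
Total cost = 43.6611 * 217.9088 = 9514.1379
Profit = 12219.9765 - 9514.1379 = 2705.8386

2705.8386 $


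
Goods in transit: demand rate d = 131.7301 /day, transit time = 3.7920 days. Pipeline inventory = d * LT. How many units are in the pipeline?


Pipeline = 131.7301 * 3.7920 = 499.5205

499.5205 units


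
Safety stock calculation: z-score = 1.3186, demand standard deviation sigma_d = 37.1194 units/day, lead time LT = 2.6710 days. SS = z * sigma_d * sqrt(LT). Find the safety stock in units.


sqrt(LT) = sqrt(2.6710) = 1.6343
SS = 1.3186 * 37.1194 * 1.6343 = 79.9928

79.9928 units


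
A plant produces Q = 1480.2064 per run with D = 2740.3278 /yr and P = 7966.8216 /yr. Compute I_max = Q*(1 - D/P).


D/P = 0.3440
1 - D/P = 0.6560
I_max = 1480.2064 * 0.6560 = 971.0635

971.0635 units


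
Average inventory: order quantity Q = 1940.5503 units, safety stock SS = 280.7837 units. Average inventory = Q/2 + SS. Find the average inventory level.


Q/2 = 970.2752
Avg = 970.2752 + 280.7837 = 1251.0589

1251.0589 units


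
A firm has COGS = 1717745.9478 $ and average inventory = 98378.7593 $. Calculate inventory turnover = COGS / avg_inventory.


Turnover = 1717745.9478 / 98378.7593 = 17.4605

17.4605


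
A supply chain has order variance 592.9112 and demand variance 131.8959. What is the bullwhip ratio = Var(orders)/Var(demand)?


BW = 592.9112 / 131.8959 = 4.4953

4.4953


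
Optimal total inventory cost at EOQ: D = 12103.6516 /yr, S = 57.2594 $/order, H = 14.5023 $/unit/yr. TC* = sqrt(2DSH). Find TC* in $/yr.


2*D*S*H = 20101575.0443
TC* = sqrt(20101575.0443) = 4483.4780

4483.4780 $/yr


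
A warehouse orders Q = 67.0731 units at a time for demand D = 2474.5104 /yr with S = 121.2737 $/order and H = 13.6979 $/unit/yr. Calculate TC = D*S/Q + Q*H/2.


Ordering cost = D*S/Q = 4474.1190
Holding cost = Q*H/2 = 459.3803
TC = 4474.1190 + 459.3803 = 4933.4993

4933.4993 $/yr


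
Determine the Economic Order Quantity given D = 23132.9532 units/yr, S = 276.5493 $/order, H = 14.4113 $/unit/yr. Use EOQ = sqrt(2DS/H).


2*D*S = 2 * 23132.9532 * 276.5493 = 12794804.0288
2*D*S/H = 887831.3566
EOQ = sqrt(887831.3566) = 942.2480

942.2480 units


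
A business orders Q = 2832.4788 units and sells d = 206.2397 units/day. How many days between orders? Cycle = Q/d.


Cycle = 2832.4788 / 206.2397 = 13.7339

13.7339 days


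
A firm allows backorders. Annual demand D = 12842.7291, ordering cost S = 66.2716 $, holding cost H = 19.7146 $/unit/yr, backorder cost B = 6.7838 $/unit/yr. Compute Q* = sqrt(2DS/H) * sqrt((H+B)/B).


sqrt(2DS/H) = 293.8417
sqrt((H+B)/B) = 1.9764
Q* = 293.8417 * 1.9764 = 580.7466

580.7466 units


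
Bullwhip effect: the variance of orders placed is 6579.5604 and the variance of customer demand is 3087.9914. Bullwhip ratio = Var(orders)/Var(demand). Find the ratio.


BW = 6579.5604 / 3087.9914 = 2.1307

2.1307


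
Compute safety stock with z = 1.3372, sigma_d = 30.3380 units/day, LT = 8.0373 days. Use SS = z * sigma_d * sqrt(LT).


sqrt(LT) = sqrt(8.0373) = 2.8350
SS = 1.3372 * 30.3380 * 2.8350 = 115.0107

115.0107 units


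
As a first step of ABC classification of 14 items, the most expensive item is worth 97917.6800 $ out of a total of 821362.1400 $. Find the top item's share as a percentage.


Top item = 97917.6800
Total = 821362.1400
Percentage = 97917.6800 / 821362.1400 * 100 = 11.9214

11.9214%


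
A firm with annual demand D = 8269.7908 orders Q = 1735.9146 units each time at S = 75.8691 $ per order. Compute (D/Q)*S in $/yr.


Number of orders = D/Q = 4.7639
Cost = 4.7639 * 75.8691 = 361.4357

361.4357 $/yr


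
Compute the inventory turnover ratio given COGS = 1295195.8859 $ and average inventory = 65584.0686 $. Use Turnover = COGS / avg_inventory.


Turnover = 1295195.8859 / 65584.0686 = 19.7486

19.7486


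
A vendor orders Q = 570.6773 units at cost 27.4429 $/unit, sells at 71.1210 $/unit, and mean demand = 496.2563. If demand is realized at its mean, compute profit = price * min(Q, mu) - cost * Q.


Sales at mu = min(570.6773, 496.2563) = 496.2563
Revenue = 71.1210 * 496.2563 = 35294.2443
Total cost = 27.4429 * 570.6773 = 15661.0401
Profit = 35294.2443 - 15661.0401 = 19633.2042

19633.2042 $


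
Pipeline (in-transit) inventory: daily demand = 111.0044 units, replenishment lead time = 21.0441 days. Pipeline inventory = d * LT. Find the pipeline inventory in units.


Pipeline = 111.0044 * 21.0441 = 2335.9877

2335.9877 units


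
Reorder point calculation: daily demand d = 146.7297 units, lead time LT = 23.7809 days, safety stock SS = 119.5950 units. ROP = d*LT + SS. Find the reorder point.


d*LT = 146.7297 * 23.7809 = 3489.3643
ROP = 3489.3643 + 119.5950 = 3608.9593

3608.9593 units


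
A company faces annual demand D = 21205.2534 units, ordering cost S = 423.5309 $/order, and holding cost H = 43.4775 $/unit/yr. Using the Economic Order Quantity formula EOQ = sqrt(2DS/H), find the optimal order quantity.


2*D*S = 2 * 21205.2534 * 423.5309 = 17962160.1145
2*D*S/H = 413136.9125
EOQ = sqrt(413136.9125) = 642.7573

642.7573 units


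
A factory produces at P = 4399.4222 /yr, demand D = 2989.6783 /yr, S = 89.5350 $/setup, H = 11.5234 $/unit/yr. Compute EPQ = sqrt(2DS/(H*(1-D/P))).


1 - D/P = 1 - 0.6796 = 0.3204
H*(1-D/P) = 3.6925
2DS = 535361.6932
EPQ = sqrt(144984.6663) = 380.7685

380.7685 units


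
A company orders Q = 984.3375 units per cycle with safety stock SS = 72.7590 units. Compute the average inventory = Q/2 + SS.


Q/2 = 492.1687
Avg = 492.1687 + 72.7590 = 564.9277

564.9277 units


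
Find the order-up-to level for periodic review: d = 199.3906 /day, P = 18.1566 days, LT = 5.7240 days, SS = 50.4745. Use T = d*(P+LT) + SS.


P + LT = 23.8806
d*(P+LT) = 199.3906 * 23.8806 = 4761.5672
T = 4761.5672 + 50.4745 = 4812.0417

4812.0417 units


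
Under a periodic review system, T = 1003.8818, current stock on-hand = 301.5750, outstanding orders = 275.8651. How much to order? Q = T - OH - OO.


Inventory position = OH + OO = 301.5750 + 275.8651 = 577.4401
Q = 1003.8818 - 577.4401 = 426.4417

426.4417 units


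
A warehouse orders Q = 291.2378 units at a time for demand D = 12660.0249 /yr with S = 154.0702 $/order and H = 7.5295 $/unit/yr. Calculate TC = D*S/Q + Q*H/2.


Ordering cost = D*S/Q = 6697.3881
Holding cost = Q*H/2 = 1096.4375
TC = 6697.3881 + 1096.4375 = 7793.8256

7793.8256 $/yr


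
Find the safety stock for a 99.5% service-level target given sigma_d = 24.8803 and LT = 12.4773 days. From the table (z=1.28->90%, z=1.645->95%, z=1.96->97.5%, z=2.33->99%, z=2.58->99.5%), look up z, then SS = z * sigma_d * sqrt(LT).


From the table, SL = 99.5% corresponds to z = 2.58
sqrt(LT) = sqrt(12.4773) = 3.5323
SS = 2.58 * 24.8803 * 3.5323 = 226.7439

226.7439 units


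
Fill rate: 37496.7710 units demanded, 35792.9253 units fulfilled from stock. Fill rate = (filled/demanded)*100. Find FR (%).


FR = 35792.9253 / 37496.7710 * 100 = 95.4560

95.4560%


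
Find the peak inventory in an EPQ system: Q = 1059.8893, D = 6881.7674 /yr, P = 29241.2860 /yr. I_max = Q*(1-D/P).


D/P = 0.2353
1 - D/P = 0.7647
I_max = 1059.8893 * 0.7647 = 810.4505

810.4505 units


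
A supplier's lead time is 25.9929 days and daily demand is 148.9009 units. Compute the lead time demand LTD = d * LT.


LTD = 148.9009 * 25.9929 = 3870.3662

3870.3662 units


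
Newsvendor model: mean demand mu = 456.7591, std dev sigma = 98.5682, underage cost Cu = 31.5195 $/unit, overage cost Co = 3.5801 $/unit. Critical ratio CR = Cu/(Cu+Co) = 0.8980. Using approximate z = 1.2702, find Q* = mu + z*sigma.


CR = Cu/(Cu+Co) = 31.5195/(31.5195+3.5801) = 0.8980
z = 1.2702
Q* = 456.7591 + 1.2702 * 98.5682 = 581.9604

581.9604 units


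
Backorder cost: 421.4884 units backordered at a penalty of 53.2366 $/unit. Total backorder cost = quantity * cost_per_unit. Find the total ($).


Total = 421.4884 * 53.2366 = 22438.6094

22438.6094 $


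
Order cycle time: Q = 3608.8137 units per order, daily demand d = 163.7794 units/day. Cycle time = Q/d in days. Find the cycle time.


Cycle = 3608.8137 / 163.7794 = 22.0346

22.0346 days


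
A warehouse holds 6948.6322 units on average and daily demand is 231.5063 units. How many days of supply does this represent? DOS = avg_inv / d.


DOS = 6948.6322 / 231.5063 = 30.0149

30.0149 days


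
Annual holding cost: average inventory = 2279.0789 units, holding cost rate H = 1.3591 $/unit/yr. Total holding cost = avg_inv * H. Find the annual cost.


Cost = 2279.0789 * 1.3591 = 3097.4961

3097.4961 $/yr


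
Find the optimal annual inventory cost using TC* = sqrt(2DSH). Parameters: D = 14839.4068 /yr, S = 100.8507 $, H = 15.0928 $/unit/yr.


2*D*S*H = 45174699.2839
TC* = sqrt(45174699.2839) = 6721.2126

6721.2126 $/yr


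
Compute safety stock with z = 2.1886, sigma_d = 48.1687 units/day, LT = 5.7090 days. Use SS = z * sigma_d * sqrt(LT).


sqrt(LT) = sqrt(5.7090) = 2.3894
SS = 2.1886 * 48.1687 * 2.3894 = 251.8902

251.8902 units


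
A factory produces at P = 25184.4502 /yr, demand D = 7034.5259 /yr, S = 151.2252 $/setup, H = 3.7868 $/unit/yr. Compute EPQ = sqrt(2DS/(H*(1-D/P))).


1 - D/P = 1 - 0.2793 = 0.7207
H*(1-D/P) = 2.7291
2DS = 2127595.1723
EPQ = sqrt(779604.4043) = 882.9521

882.9521 units


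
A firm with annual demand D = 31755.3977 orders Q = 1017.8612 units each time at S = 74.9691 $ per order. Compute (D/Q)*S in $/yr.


Number of orders = D/Q = 31.1982
Cost = 31.1982 * 74.9691 = 2338.8981

2338.8981 $/yr


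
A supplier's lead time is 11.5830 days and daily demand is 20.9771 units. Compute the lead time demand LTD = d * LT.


LTD = 20.9771 * 11.5830 = 242.9777

242.9777 units


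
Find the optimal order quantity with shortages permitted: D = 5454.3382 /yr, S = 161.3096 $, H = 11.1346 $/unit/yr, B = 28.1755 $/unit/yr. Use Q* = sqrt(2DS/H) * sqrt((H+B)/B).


sqrt(2DS/H) = 397.5382
sqrt((H+B)/B) = 1.1812
Q* = 397.5382 * 1.1812 = 469.5643

469.5643 units


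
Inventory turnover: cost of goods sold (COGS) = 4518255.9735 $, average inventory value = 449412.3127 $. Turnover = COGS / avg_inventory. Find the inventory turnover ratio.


Turnover = 4518255.9735 / 449412.3127 = 10.0537

10.0537


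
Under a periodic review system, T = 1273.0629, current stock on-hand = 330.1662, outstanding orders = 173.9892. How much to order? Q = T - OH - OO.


Inventory position = OH + OO = 330.1662 + 173.9892 = 504.1554
Q = 1273.0629 - 504.1554 = 768.9075

768.9075 units


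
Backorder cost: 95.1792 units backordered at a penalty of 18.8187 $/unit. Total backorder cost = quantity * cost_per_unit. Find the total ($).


Total = 95.1792 * 18.8187 = 1791.1488

1791.1488 $


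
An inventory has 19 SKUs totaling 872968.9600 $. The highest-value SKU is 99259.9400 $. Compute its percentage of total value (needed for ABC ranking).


Top item = 99259.9400
Total = 872968.9600
Percentage = 99259.9400 / 872968.9600 * 100 = 11.3704

11.3704%


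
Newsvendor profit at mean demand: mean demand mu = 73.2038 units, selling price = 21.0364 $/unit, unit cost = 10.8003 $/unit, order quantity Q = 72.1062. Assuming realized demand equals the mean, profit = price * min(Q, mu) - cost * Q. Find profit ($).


Sales at mu = min(72.1062, 73.2038) = 72.1062
Revenue = 21.0364 * 72.1062 = 1516.8549
Total cost = 10.8003 * 72.1062 = 778.7686
Profit = 1516.8549 - 778.7686 = 738.0863

738.0863 $


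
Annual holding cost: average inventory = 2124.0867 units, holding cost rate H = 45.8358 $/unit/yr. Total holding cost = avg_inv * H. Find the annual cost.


Cost = 2124.0867 * 45.8358 = 97359.2132

97359.2132 $/yr


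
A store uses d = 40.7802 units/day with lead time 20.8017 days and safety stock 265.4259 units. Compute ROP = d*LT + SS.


d*LT = 40.7802 * 20.8017 = 848.2975
ROP = 848.2975 + 265.4259 = 1113.7234

1113.7234 units


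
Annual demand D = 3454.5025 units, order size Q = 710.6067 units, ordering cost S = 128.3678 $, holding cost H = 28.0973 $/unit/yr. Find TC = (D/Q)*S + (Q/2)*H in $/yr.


Ordering cost = D*S/Q = 624.0398
Holding cost = Q*H/2 = 9983.0648
TC = 624.0398 + 9983.0648 = 10607.1046

10607.1046 $/yr


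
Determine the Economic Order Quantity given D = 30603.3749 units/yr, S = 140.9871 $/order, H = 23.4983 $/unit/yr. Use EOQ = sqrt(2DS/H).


2*D*S = 2 * 30603.3749 * 140.9871 = 8629362.1547
2*D*S/H = 367233.4660
EOQ = sqrt(367233.4660) = 605.9979

605.9979 units


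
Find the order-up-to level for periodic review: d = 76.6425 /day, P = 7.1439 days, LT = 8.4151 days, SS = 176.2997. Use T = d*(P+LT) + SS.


P + LT = 15.5590
d*(P+LT) = 76.6425 * 15.5590 = 1192.4807
T = 1192.4807 + 176.2997 = 1368.7804

1368.7804 units


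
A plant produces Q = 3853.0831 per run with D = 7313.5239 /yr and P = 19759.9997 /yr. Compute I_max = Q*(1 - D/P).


D/P = 0.3701
1 - D/P = 0.6299
I_max = 3853.0831 * 0.6299 = 2426.9892

2426.9892 units


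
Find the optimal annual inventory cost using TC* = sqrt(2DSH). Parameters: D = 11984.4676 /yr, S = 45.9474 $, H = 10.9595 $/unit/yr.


2*D*S*H = 12069809.7200
TC* = sqrt(12069809.7200) = 3474.1632

3474.1632 $/yr


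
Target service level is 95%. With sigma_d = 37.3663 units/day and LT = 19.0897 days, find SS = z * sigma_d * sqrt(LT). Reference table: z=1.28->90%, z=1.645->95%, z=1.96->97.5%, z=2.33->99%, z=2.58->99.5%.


From the table, SL = 95% corresponds to z = 1.645
sqrt(LT) = sqrt(19.0897) = 4.3692
SS = 1.645 * 37.3663 * 4.3692 = 268.5626

268.5626 units


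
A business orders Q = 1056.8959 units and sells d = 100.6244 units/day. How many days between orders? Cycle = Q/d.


Cycle = 1056.8959 / 100.6244 = 10.5034

10.5034 days


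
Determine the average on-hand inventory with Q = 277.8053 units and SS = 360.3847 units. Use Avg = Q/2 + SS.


Q/2 = 138.9026
Avg = 138.9026 + 360.3847 = 499.2874

499.2874 units


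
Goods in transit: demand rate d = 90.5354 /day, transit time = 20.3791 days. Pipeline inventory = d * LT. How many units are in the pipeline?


Pipeline = 90.5354 * 20.3791 = 1845.0300

1845.0300 units


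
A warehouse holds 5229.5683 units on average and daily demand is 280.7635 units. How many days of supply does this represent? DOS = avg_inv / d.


DOS = 5229.5683 / 280.7635 = 18.6262

18.6262 days


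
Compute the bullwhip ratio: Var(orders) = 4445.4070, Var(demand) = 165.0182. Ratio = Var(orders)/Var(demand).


BW = 4445.4070 / 165.0182 = 26.9389

26.9389


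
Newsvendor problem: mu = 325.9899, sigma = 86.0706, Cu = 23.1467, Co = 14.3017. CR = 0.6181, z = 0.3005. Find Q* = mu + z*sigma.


CR = Cu/(Cu+Co) = 23.1467/(23.1467+14.3017) = 0.6181
z = 0.3005
Q* = 325.9899 + 0.3005 * 86.0706 = 351.8541

351.8541 units


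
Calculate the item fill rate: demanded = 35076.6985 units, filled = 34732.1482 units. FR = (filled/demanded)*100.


FR = 34732.1482 / 35076.6985 * 100 = 99.0177

99.0177%


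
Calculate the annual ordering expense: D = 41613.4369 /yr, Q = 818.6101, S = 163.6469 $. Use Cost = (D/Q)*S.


Number of orders = D/Q = 50.8343
Cost = 50.8343 * 163.6469 = 8318.8687

8318.8687 $/yr


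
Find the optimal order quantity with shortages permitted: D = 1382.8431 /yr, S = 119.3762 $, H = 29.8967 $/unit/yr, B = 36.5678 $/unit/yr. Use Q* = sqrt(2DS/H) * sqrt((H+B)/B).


sqrt(2DS/H) = 105.0869
sqrt((H+B)/B) = 1.3482
Q* = 105.0869 * 1.3482 = 141.6753

141.6753 units


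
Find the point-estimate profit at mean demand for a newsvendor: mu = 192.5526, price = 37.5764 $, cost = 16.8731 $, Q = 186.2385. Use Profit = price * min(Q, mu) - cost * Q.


Sales at mu = min(186.2385, 192.5526) = 186.2385
Revenue = 37.5764 * 186.2385 = 6998.1724
Total cost = 16.8731 * 186.2385 = 3142.4208
Profit = 6998.1724 - 3142.4208 = 3855.7515

3855.7515 $


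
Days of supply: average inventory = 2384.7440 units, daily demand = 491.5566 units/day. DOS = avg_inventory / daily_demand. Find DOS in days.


DOS = 2384.7440 / 491.5566 = 4.8514

4.8514 days
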